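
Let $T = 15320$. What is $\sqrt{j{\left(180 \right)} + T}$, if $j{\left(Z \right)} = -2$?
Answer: $3 \sqrt{1702} \approx 123.77$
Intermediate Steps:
$\sqrt{j{\left(180 \right)} + T} = \sqrt{-2 + 15320} = \sqrt{15318} = 3 \sqrt{1702}$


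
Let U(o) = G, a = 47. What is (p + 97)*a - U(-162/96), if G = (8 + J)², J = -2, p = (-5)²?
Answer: 5698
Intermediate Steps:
p = 25
G = 36 (G = (8 - 2)² = 6² = 36)
U(o) = 36
(p + 97)*a - U(-162/96) = (25 + 97)*47 - 1*36 = 122*47 - 36 = 5734 - 36 = 5698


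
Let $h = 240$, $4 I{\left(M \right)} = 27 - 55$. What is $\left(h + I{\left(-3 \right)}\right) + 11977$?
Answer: $12210$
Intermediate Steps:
$I{\left(M \right)} = -7$ ($I{\left(M \right)} = \frac{27 - 55}{4} = \frac{1}{4} \left(-28\right) = -7$)
$\left(h + I{\left(-3 \right)}\right) + 11977 = \left(240 - 7\right) + 11977 = 233 + 11977 = 12210$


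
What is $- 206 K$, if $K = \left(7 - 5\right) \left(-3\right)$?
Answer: $1236$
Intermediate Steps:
$K = -6$ ($K = 2 \left(-3\right) = -6$)
$- 206 K = \left(-206\right) \left(-6\right) = 1236$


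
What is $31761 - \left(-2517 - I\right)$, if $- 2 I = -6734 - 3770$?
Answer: $39530$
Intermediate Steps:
$I = 5252$ ($I = - \frac{-6734 - 3770}{2} = \left(- \frac{1}{2}\right) \left(-10504\right) = 5252$)
$31761 - \left(-2517 - I\right) = 31761 - \left(-2517 - 5252\right) = 31761 - -7769 = 31761 + 7769 = 39530$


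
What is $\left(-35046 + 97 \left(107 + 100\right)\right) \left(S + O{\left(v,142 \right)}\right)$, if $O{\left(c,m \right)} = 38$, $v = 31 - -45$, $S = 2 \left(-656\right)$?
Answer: $19067958$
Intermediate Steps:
$S = -1312$
$v = 76$ ($v = 31 + 45 = 76$)
$\left(-35046 + 97 \left(107 + 100\right)\right) \left(S + O{\left(v,142 \right)}\right) = \left(-35046 + 97 \left(107 + 100\right)\right) \left(-1312 + 38\right) = \left(-35046 + 97 \cdot 207\right) \left(-1274\right) = \left(-35046 + 20079\right) \left(-1274\right) = \left(-14967\right) \left(-1274\right) = 19067958$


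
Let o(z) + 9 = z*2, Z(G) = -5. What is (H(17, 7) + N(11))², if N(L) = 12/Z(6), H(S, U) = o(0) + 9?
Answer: 144/25 ≈ 5.7600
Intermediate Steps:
o(z) = -9 + 2*z (o(z) = -9 + z*2 = -9 + 2*z)
H(S, U) = 0 (H(S, U) = (-9 + 2*0) + 9 = (-9 + 0) + 9 = -9 + 9 = 0)
N(L) = -12/5 (N(L) = 12/(-5) = 12*(-⅕) = -12/5)
(H(17, 7) + N(11))² = (0 - 12/5)² = (-12/5)² = 144/25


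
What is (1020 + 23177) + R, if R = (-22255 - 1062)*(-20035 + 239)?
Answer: 461607529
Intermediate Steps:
R = 461583332 (R = -23317*(-19796) = 461583332)
(1020 + 23177) + R = (1020 + 23177) + 461583332 = 24197 + 461583332 = 461607529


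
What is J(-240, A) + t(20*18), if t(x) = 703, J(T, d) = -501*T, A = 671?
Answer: 120943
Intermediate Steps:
J(-240, A) + t(20*18) = -501*(-240) + 703 = 120240 + 703 = 120943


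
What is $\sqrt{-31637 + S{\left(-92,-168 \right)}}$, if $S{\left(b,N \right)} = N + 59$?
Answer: $i \sqrt{31746} \approx 178.17 i$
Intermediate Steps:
$S{\left(b,N \right)} = 59 + N$
$\sqrt{-31637 + S{\left(-92,-168 \right)}} = \sqrt{-31637 + \left(59 - 168\right)} = \sqrt{-31637 - 109} = \sqrt{-31746} = i \sqrt{31746}$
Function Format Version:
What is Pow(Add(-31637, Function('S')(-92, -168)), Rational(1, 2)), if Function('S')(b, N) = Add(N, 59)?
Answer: Mul(I, Pow(31746, Rational(1, 2))) ≈ Mul(178.17, I)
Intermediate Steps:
Function('S')(b, N) = Add(59, N)
Pow(Add(-31637, Function('S')(-92, -168)), Rational(1, 2)) = Pow(Add(-31637, Add(59, -168)), Rational(1, 2)) = Pow(Add(-31637, -109), Rational(1, 2)) = Pow(-31746, Rational(1, 2)) = Mul(I, Pow(31746, Rational(1, 2)))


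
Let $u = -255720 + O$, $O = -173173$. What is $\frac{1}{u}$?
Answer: $- \frac{1}{428893} \approx -2.3316 \cdot 10^{-6}$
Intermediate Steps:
$u = -428893$ ($u = -255720 - 173173 = -428893$)
$\frac{1}{u} = \frac{1}{-428893} = - \frac{1}{428893}$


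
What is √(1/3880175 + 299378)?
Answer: √180294509107853257/776035 ≈ 547.15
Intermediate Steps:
√(1/3880175 + 299378) = √(1161639031151/3880175) = √180294509107853257/776035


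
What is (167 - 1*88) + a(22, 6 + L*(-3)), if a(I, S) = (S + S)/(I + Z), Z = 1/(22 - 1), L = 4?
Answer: 36325/463 ≈ 78.456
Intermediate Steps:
Z = 1/21 ≈ 0.047619
a(I, S) = 2*S/(1/21 + I) (a(I, S) = (S + S)/(I + 1/21) = (2*S)/(1/21 + I) = 2*S/(1/21 + I))
(167 - 1*88) + a(22, 6 + L*(-3)) = (167 - 1*88) + 42*(6 + 4*(-3))/(1 + 21*22) = (167 - 88) + 42*(6 - 12)/(1 + 462) = 79 + 42*(-6)/463 = 79 + 42*(-6)*(1/463) = 79 - 252/463 = 36325/463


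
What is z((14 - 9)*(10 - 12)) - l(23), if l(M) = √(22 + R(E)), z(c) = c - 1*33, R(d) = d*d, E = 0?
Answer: -43 - √22 ≈ -47.690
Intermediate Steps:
R(d) = d²
z(c) = -33 + c (z(c) = c - 33 = -33 + c)
l(M) = √22 (l(M) = √(22 + 0²) = √(22 + 0) = √22)
z((14 - 9)*(10 - 12)) - l(23) = (-33 + (14 - 9)*(10 - 12)) - √22 = (-33 + 5*(-2)) - √22 = (-33 - 10) - √22 = -43 - √22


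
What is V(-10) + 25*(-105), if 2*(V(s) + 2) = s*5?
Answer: -2652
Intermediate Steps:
V(s) = -2 + 5*s/2 (V(s) = -2 + (s*5)/2 = -2 + (5*s)/2 = -2 + 5*s/2)
V(-10) + 25*(-105) = (-2 + (5/2)*(-10)) + 25*(-105) = (-2 - 25) - 2625 = -27 - 2625 = -2652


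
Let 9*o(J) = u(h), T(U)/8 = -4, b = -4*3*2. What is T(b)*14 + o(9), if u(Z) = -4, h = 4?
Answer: -4036/9 ≈ -448.44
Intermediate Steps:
b = -24 (b = -12*2 = -24)
T(U) = -32 (T(U) = 8*(-4) = -32)
o(J) = -4/9 (o(J) = (⅑)*(-4) = -4/9)
T(b)*14 + o(9) = -32*14 - 4/9 = -448 - 4/9 = -4036/9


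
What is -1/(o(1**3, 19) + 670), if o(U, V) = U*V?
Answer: -1/689 ≈ -0.0014514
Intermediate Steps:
-1/(o(1**3, 19) + 670) = -1/(1**3*19 + 670) = -1/(1*19 + 670) = -1/(19 + 670) = -1/689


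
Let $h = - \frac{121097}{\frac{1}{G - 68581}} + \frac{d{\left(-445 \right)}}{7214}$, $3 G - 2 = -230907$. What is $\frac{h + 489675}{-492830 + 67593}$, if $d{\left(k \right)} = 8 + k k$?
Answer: $- \frac{381463565383633}{9202979154} \approx -41450.0$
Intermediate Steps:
$G = - \frac{230905}{3}$ ($G = \frac{2}{3} + \frac{1}{3} \left(-230907\right) = \frac{2}{3} - 76969 = - \frac{230905}{3} \approx -76968.0$)
$d{\left(k \right)} = 8 + k^{2}$
$h = \frac{381452967837283}{21642}$ ($h = - \frac{121097}{\frac{1}{- \frac{230905}{3} - 68581}} + \frac{8 + \left(-445\right)^{2}}{7214} = - \frac{121097}{\frac{1}{- \frac{436648}{3}}} + \left(8 + 198025\right) \frac{1}{7214} = - \frac{121097}{- \frac{3}{436648}} + 198033 \cdot \frac{1}{7214} = \left(-121097\right) \left(- \frac{436648}{3}\right) + \frac{198033}{7214} = \frac{52876762856}{3} + \frac{198033}{7214} = \frac{381452967837283}{21642} \approx 1.7626 \cdot 10^{10}$)
$\frac{h + 489675}{-492830 + 67593} = \frac{\frac{381452967837283}{21642} + 489675}{-492830 + 67593} = \frac{381463565383633}{21642 \left(-425237\right)} = \frac{381463565383633}{21642} \left(- \frac{1}{425237}\right) = - \frac{381463565383633}{9202979154}$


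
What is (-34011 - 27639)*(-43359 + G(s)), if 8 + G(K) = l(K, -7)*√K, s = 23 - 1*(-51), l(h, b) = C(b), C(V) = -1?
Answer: 2673575550 + 61650*√74 ≈ 2.6741e+9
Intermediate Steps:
l(h, b) = -1
s = 74 (s = 23 + 51 = 74)
G(K) = -8 - √K
(-34011 - 27639)*(-43359 + G(s)) = (-34011 - 27639)*(-43359 + (-8 - √74)) = -61650*(-43367 - √74) = 2673575550 + 61650*√74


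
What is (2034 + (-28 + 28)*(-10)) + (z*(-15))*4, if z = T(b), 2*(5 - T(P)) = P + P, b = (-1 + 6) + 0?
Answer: 2034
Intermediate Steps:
b = 5 (b = 5 + 0 = 5)
T(P) = 5 - P (T(P) = 5 - (P + P)/2 = 5 - P)
z = 0 (z = 5 - 1*5 = 5 - 5 = 0)
(2034 + (-28 + 28)*(-10)) + (z*(-15))*4 = (2034 + (-28 + 28)*(-10)) + (0*(-15))*4 = (2034 + 0*(-10)) + 0*4 = (2034 + 0) + 0 = 2034 + 0 = 2034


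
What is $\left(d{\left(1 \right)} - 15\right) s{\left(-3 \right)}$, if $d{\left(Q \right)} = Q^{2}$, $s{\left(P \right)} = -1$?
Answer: $14$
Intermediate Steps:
$\left(d{\left(1 \right)} - 15\right) s{\left(-3 \right)} = \left(1^{2} - 15\right) \left(-1\right) = \left(1 - 15\right) \left(-1\right) = \left(-14\right) \left(-1\right) = 14$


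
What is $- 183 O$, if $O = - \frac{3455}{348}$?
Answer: $\frac{210755}{116} \approx 1816.9$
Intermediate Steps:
$O = - \frac{3455}{348}$ ($O = \left(-3455\right) \frac{1}{348} = - \frac{3455}{348} \approx -9.9282$)
$- 183 O = \left(-183\right) \left(- \frac{3455}{348}\right) = \frac{210755}{116}$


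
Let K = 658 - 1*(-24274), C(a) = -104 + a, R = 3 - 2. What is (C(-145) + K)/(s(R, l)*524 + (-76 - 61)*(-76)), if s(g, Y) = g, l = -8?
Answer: 24683/10936 ≈ 2.2570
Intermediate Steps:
R = 1
K = 24932 (K = 658 + 24274 = 24932)
(C(-145) + K)/(s(R, l)*524 + (-76 - 61)*(-76)) = ((-104 - 145) + 24932)/(1*524 + (-76 - 61)*(-76)) = (-249 + 24932)/(524 - 137*(-76)) = 24683/(524 + 10412) = 24683/10936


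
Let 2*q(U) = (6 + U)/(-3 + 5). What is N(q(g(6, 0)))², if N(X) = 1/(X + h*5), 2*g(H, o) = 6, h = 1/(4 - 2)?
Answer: 16/361 ≈ 0.044321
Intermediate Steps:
h = ½ (h = 1/2 = ½ ≈ 0.50000)
g(H, o) = 3 (g(H, o) = (½)*6 = 3)
q(U) = 3/2 + U/4 (q(U) = ((6 + U)/(-3 + 5))/2 = ((6 + U)/2)/2 = ((6 + U)*(½))/2 = (3 + U/2)/2 = 3/2 + U/4)
N(X) = 1/(5/2 + X) (N(X) = 1/(X + (½)*5) = 1/(X + 5/2) = 1/(5/2 + X))
N(q(g(6, 0)))² = (2/(5 + 2*(3/2 + (¼)*3)))² = (2/(5 + 2*(3/2 + ¾)))² = (2/(5 + 2*(9/4)))² = (2/(5 + 9/2))² = (2/(19/2))² = (2*(2/19))² = (4/19)² = 16/361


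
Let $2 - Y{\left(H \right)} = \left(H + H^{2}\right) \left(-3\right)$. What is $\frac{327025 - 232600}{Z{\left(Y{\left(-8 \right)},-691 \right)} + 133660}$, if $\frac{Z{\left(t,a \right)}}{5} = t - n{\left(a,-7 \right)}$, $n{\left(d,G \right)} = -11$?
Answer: $\frac{6295}{8971} \approx 0.70171$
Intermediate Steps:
$Y{\left(H \right)} = 2 + 3 H + 3 H^{2}$ ($Y{\left(H \right)} = 2 - \left(H + H^{2}\right) \left(-3\right) = 2 - \left(- 3 H - 3 H^{2}\right) = 2 + \left(3 H + 3 H^{2}\right) = 2 + 3 H + 3 H^{2}$)
$Z{\left(t,a \right)} = 55 + 5 t$ ($Z{\left(t,a \right)} = 5 \left(t - -11\right) = 5 \left(t + 11\right) = 5 \left(11 + t\right) = 55 + 5 t$)
$\frac{327025 - 232600}{Z{\left(Y{\left(-8 \right)},-691 \right)} + 133660} = \frac{327025 - 232600}{\left(55 + 5 \left(2 + 3 \left(-8\right) + 3 \left(-8\right)^{2}\right)\right) + 133660} = \frac{94425}{\left(55 + 5 \left(2 - 24 + 3 \cdot 64\right)\right) + 133660} = \frac{94425}{\left(55 + 5 \left(2 - 24 + 192\right)\right) + 133660} = \frac{94425}{\left(55 + 5 \cdot 170\right) + 133660} = \frac{94425}{\left(55 + 850\right) + 133660} = \frac{94425}{905 + 133660} = \frac{94425}{134565} = 94425 \cdot \frac{1}{134565} = \frac{6295}{8971}$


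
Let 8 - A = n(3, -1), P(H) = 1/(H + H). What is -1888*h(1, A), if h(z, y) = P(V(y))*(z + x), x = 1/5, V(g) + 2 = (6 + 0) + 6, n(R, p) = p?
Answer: -2832/25 ≈ -113.28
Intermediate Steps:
V(g) = 10 (V(g) = -2 + ((6 + 0) + 6) = -2 + (6 + 6) = -2 + 12 = 10)
P(H) = 1/(2*H)
A = 9 (A = 8 - 1*(-1) = 8 + 1 = 9)
x = ⅕ (x = 1*(⅕) = ⅕ ≈ 0.20000)
h(z, y) = 1/100 + z/20 (h(z, y) = ((½)/10)*(z + ⅕) = ((½)*(⅒))*(⅕ + z) = (⅕ + z)/20 = 1/100 + z/20)
-1888*h(1, A) = -1888*(1/100 + (1/20)*1) = -1888*(1/100 + 1/20) = -1888*3/50 = -2832/25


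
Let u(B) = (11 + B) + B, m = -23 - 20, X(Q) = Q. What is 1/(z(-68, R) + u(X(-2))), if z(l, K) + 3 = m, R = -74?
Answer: -1/39 ≈ -0.025641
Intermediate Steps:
m = -43
z(l, K) = -46 (z(l, K) = -3 - 43 = -46)
u(B) = 11 + 2*B
1/(z(-68, R) + u(X(-2))) = 1/(-46 + (11 + 2*(-2))) = 1/(-46 + (11 - 4)) = 1/(-46 + 7) = 1/(-39) = -1/39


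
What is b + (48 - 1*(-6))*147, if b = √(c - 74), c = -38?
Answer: 7938 + 4*I*√7 ≈ 7938.0 + 10.583*I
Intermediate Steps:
b = 4*I*√7 (b = √(-38 - 74) = √(-112) = 4*I*√7 ≈ 10.583*I)
b + (48 - 1*(-6))*147 = 4*I*√7 + (48 - 1*(-6))*147 = 4*I*√7 + (48 + 6)*147 = 4*I*√7 + 54*147 = 4*I*√7 + 7938 = 7938 + 4*I*√7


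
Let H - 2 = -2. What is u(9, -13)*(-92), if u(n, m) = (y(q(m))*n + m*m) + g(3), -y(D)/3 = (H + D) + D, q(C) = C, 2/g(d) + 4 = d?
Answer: -79948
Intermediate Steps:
H = 0 (H = 2 - 2 = 0)
g(d) = 2/(-4 + d)
y(D) = -6*D (y(D) = -3*((0 + D) + D) = -3*(D + D) = -6*D)
u(n, m) = -2 + m² - 6*m*n (u(n, m) = ((-6*m)*n + m*m) + 2/(-4 + 3) = (-6*m*n + m²) + 2/(-1) = (m² - 6*m*n) + 2*(-1) = (m² - 6*m*n) - 2 = -2 + m² - 6*m*n)
u(9, -13)*(-92) = (-2 + (-13)² - 6*(-13)*9)*(-92) = (-2 + 169 + 702)*(-92) = 869*(-92) = -79948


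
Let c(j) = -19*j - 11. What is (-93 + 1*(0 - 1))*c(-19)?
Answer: -32900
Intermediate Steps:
c(j) = -11 - 19*j
(-93 + 1*(0 - 1))*c(-19) = (-93 + 1*(0 - 1))*(-11 - 19*(-19)) = (-93 + 1*(-1))*(-11 + 361) = (-93 - 1)*350 = -94*350 = -32900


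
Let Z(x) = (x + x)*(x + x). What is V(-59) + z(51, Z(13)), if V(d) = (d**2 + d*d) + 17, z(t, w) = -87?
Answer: 6892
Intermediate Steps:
Z(x) = 4*x**2 (Z(x) = (2*x)*(2*x) = 4*x**2)
V(d) = 17 + 2*d**2 (V(d) = (d**2 + d**2) + 17 = 2*d**2 + 17 = 17 + 2*d**2)
V(-59) + z(51, Z(13)) = (17 + 2*(-59)**2) - 87 = (17 + 2*3481) - 87 = (17 + 6962) - 87 = 6979 - 87 = 6892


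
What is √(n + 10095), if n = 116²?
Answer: √23551 ≈ 153.46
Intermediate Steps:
n = 13456
√(n + 10095) = √(13456 + 10095) = √23551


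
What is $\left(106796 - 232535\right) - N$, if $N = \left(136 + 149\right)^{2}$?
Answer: $-206964$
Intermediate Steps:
$N = 81225$ ($N = 285^{2} = 81225$)
$\left(106796 - 232535\right) - N = \left(106796 - 232535\right) - 81225 = -125739 - 81225 = -206964$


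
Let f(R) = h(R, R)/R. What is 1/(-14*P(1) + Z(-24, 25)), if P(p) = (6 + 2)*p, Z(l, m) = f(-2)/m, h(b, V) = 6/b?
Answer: -50/5597 ≈ -0.0089334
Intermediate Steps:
f(R) = 6/R² (f(R) = (6/R)/R = 6/R²)
Z(l, m) = 3/(2*m) (Z(l, m) = (6/(-2)²)/m = (6*(¼))/m = 3/(2*m))
P(p) = 8*p
1/(-14*P(1) + Z(-24, 25)) = 1/(-112 + (3/2)/25) = 1/(-14*8 + (3/2)*(1/25)) = 1/(-112 + 3/50) = 1/(-5597/50) = -50/5597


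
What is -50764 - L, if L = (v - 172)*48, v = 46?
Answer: -44716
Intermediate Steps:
L = -6048 (L = (46 - 172)*48 = -126*48 = -6048)
-50764 - L = -50764 - 1*(-6048) = -50764 + 6048 = -44716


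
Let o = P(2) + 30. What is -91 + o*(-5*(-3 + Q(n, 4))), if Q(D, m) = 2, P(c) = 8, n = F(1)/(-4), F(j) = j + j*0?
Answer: 99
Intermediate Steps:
F(j) = j (F(j) = j + 0 = j)
n = -1/4 (n = 1/(-4) = 1*(-1/4) = -1/4 ≈ -0.25000)
o = 38 (o = 8 + 30 = 38)
-91 + o*(-5*(-3 + Q(n, 4))) = -91 + 38*(-5*(-3 + 2)) = -91 + 38*(-5*(-1)) = -91 + 38*5 = -91 + 190 = 99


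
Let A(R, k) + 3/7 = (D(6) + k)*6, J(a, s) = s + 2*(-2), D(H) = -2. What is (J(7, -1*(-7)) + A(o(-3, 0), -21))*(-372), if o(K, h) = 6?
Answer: 352656/7 ≈ 50379.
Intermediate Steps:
J(a, s) = -4 + s (J(a, s) = s - 4 = -4 + s)
A(R, k) = -87/7 + 6*k (A(R, k) = -3/7 + (-2 + k)*6 = -3/7 + (-12 + 6*k) = -87/7 + 6*k)
(J(7, -1*(-7)) + A(o(-3, 0), -21))*(-372) = ((-4 - 1*(-7)) + (-87/7 + 6*(-21)))*(-372) = ((-4 + 7) + (-87/7 - 126))*(-372) = (3 - 969/7)*(-372) = -948/7*(-372) = 352656/7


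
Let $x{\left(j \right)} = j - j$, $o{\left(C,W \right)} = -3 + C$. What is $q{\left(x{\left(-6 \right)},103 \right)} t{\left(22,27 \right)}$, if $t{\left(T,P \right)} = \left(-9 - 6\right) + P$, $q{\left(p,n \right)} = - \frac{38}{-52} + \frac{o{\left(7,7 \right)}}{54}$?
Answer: $\frac{1130}{117} \approx 9.6581$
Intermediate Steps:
$x{\left(j \right)} = 0$
$q{\left(p,n \right)} = \frac{565}{702}$ ($q{\left(p,n \right)} = - \frac{38}{-52} + \frac{-3 + 7}{54} = \left(-38\right) \left(- \frac{1}{52}\right) + 4 \cdot \frac{1}{54} = \frac{19}{26} + \frac{2}{27} = \frac{565}{702}$)
$t{\left(T,P \right)} = -15 + P$
$q{\left(x{\left(-6 \right)},103 \right)} t{\left(22,27 \right)} = \frac{565 \left(-15 + 27\right)}{702} = \frac{565}{702} \cdot 12 = \frac{1130}{117}$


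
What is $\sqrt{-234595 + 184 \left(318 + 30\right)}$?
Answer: $i \sqrt{170563} \approx 412.99 i$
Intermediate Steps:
$\sqrt{-234595 + 184 \left(318 + 30\right)} = \sqrt{-234595 + 184 \cdot 348} = \sqrt{-234595 + 64032} = \sqrt{-170563} = i \sqrt{170563}$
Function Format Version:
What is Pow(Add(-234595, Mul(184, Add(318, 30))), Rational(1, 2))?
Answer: Mul(I, Pow(170563, Rational(1, 2))) ≈ Mul(412.99, I)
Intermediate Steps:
Pow(Add(-234595, Mul(184, Add(318, 30))), Rational(1, 2)) = Pow(Add(-234595, Mul(184, 348)), Rational(1, 2)) = Pow(Add(-234595, 64032), Rational(1, 2)) = Pow(-170563, Rational(1, 2)) = Mul(I, Pow(170563, Rational(1, 2)))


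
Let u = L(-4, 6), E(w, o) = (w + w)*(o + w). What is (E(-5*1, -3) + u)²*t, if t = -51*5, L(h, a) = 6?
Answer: -1885980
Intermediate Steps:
E(w, o) = 2*w*(o + w) (E(w, o) = (2*w)*(o + w) = 2*w*(o + w))
u = 6
t = -255
(E(-5*1, -3) + u)²*t = (2*(-5*1)*(-3 - 5*1) + 6)²*(-255) = (2*(-5)*(-3 - 5) + 6)²*(-255) = (2*(-5)*(-8) + 6)²*(-255) = (80 + 6)²*(-255) = 86²*(-255) = 7396*(-255) = -1885980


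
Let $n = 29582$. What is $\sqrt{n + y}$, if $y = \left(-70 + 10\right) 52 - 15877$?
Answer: $\sqrt{10585} \approx 102.88$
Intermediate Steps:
$y = -18997$ ($y = \left(-60\right) 52 - 15877 = -3120 - 15877 = -18997$)
$\sqrt{n + y} = \sqrt{29582 - 18997} = \sqrt{10585}$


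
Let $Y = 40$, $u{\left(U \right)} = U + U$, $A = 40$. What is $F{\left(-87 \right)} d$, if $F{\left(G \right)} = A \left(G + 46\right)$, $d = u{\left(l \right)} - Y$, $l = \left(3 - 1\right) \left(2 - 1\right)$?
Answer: $59040$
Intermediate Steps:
$l = 2$ ($l = 2 \cdot 1 = 2$)
$u{\left(U \right)} = 2 U$
$d = -36$ ($d = 2 \cdot 2 - 40 = 4 - 40 = -36$)
$F{\left(G \right)} = 1840 + 40 G$ ($F{\left(G \right)} = 40 \left(G + 46\right) = 40 \left(46 + G\right) = 1840 + 40 G$)
$F{\left(-87 \right)} d = \left(1840 + 40 \left(-87\right)\right) \left(-36\right) = \left(1840 - 3480\right) \left(-36\right) = \left(-1640\right) \left(-36\right) = 59040$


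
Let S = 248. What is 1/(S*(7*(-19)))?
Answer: -1/32984 ≈ -3.0318e-5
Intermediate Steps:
1/(S*(7*(-19))) = 1/(248*(7*(-19))) = 1/(248*(-133)) = 1/(-32984) = -1/32984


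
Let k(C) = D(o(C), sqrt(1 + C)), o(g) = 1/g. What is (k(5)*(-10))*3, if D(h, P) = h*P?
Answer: -6*sqrt(6) ≈ -14.697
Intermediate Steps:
D(h, P) = P*h
k(C) = sqrt(1 + C)/C
(k(5)*(-10))*3 = ((sqrt(1 + 5)/5)*(-10))*3 = ((sqrt(6)/5)*(-10))*3 = -2*sqrt(6)*3 = -6*sqrt(6)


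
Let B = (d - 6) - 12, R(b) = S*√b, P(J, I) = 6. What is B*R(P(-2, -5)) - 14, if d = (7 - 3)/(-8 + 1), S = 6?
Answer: -14 - 780*√6/7 ≈ -286.94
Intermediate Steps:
d = -4/7 (d = 4/(-7) = 4*(-⅐) = -4/7 ≈ -0.57143)
R(b) = 6*√b
B = -130/7 (B = (-4/7 - 6) - 12 = -46/7 - 12 = -130/7 ≈ -18.571)
B*R(P(-2, -5)) - 14 = -780*√6/7 - 14 = -14 - 780*√6/7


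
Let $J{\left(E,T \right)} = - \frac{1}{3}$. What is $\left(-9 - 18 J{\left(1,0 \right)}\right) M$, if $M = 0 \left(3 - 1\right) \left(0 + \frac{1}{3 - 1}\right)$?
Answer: $0$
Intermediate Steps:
$J{\left(E,T \right)} = - \frac{1}{3}$ ($J{\left(E,T \right)} = \left(-1\right) \frac{1}{3} = - \frac{1}{3}$)
$M = 0$ ($M = 0 \cdot 2 \left(0 + \frac{1}{2}\right) = 0 \left(0 + \frac{1}{2}\right) = 0 \cdot \frac{1}{2} = 0$)
$\left(-9 - 18 J{\left(1,0 \right)}\right) M = \left(-9 - -6\right) 0 = \left(-9 + 6\right) 0 = \left(-3\right) 0 = 0$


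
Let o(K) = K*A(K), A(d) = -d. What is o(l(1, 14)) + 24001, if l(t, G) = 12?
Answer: 23857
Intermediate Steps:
o(K) = -K² (o(K) = K*(-K) = -K²)
o(l(1, 14)) + 24001 = -1*12² + 24001 = -1*144 + 24001 = -144 + 24001 = 23857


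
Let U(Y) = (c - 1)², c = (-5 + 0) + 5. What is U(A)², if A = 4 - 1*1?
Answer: 1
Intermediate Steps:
c = 0 (c = -5 + 5 = 0)
A = 3 (A = 4 - 1 = 3)
U(Y) = 1 (U(Y) = (0 - 1)² = (-1)² = 1)
U(A)² = 1² = 1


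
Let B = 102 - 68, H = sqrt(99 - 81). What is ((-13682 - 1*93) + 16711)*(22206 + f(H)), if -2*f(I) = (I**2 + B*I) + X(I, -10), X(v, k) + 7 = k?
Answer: 65195348 - 149736*sqrt(2) ≈ 6.4984e+7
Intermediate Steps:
X(v, k) = -7 + k
H = 3*sqrt(2) (H = sqrt(18) = 3*sqrt(2) ≈ 4.2426)
B = 34
f(I) = 17/2 - 17*I - I**2/2 (f(I) = -((I**2 + 34*I) + (-7 - 10))/2 = -((I**2 + 34*I) - 17)/2 = -(-17 + I**2 + 34*I)/2 = 17/2 - 17*I - I**2/2)
((-13682 - 1*93) + 16711)*(22206 + f(H)) = ((-13682 - 1*93) + 16711)*(22206 + (17/2 - 51*sqrt(2) - (3*sqrt(2))**2/2)) = ((-13682 - 93) + 16711)*(22206 + (17/2 - 51*sqrt(2) - 1/2*18)) = (-13775 + 16711)*(22206 + (17/2 - 51*sqrt(2) - 9)) = 2936*(22206 + (-1/2 - 51*sqrt(2))) = 2936*(44411/2 - 51*sqrt(2)) = 65195348 - 149736*sqrt(2)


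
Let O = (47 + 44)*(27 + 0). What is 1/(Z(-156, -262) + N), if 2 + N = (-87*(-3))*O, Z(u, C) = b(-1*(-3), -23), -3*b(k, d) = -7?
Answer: 3/1923832 ≈ 1.5594e-6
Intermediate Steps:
b(k, d) = 7/3 (b(k, d) = -⅓*(-7) = 7/3)
Z(u, C) = 7/3
O = 2457 (O = 91*27 = 2457)
N = 641275 (N = -2 - 87*(-3)*2457 = -2 + 261*2457 = -2 + 641277 = 641275)
1/(Z(-156, -262) + N) = 1/(7/3 + 641275) = 1/(1923832/3) = 3/1923832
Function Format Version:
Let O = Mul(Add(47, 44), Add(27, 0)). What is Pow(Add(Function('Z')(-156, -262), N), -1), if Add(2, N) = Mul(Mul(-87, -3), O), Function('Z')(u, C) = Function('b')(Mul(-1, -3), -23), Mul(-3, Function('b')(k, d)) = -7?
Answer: Rational(3, 1923832) ≈ 1.5594e-6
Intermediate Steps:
Function('b')(k, d) = Rational(7, 3) (Function('b')(k, d) = Mul(Rational(-1, 3), -7) = Rational(7, 3))
Function('Z')(u, C) = Rational(7, 3)
O = 2457 (O = Mul(91, 27) = 2457)
N = 641275 (N = Add(-2, Mul(Mul(-87, -3), 2457)) = Add(-2, Mul(261, 2457)) = Add(-2, 641277) = 641275)
Pow(Add(Function('Z')(-156, -262), N), -1) = Pow(Add(Rational(7, 3), 641275), -1) = Pow(Rational(1923832, 3), -1) = Rational(3, 1923832)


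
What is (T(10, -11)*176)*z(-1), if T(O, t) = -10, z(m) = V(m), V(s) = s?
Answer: 1760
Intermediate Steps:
z(m) = m
(T(10, -11)*176)*z(-1) = -10*176*(-1) = -1760*(-1) = 1760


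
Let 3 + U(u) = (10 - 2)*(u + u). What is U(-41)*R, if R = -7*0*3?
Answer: 0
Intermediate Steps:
U(u) = -3 + 16*u (U(u) = -3 + (10 - 2)*(u + u) = -3 + 8*(2*u) = -3 + 16*u)
R = 0 (R = 0*3 = 0)
U(-41)*R = (-3 + 16*(-41))*0 = (-3 - 656)*0 = -659*0 = 0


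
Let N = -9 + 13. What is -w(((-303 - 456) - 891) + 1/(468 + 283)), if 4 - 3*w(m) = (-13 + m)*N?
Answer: -4998652/2253 ≈ -2218.7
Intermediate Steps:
N = 4
w(m) = 56/3 - 4*m/3 (w(m) = 4/3 - (-13 + m)*4/3 = 4/3 - (-52 + 4*m)/3 = 4/3 + (52/3 - 4*m/3) = 56/3 - 4*m/3)
-w(((-303 - 456) - 891) + 1/(468 + 283)) = -(56/3 - 4*(((-303 - 456) - 891) + 1/(468 + 283))/3) = -(56/3 - 4*((-759 - 891) + 1/751)/3) = -(56/3 - 4*(-1650 + 1/751)/3) = -(56/3 - 4/3*(-1239149/751)) = -(56/3 + 4956596/2253) = -1*4998652/2253 = -4998652/2253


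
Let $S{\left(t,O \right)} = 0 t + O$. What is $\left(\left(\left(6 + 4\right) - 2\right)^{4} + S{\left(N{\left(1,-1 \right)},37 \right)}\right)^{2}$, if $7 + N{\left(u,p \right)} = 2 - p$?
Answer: $17081689$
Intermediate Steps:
$N{\left(u,p \right)} = -5 - p$ ($N{\left(u,p \right)} = -7 - \left(-2 + p\right) = -5 - p$)
$S{\left(t,O \right)} = O$ ($S{\left(t,O \right)} = 0 + O = O$)
$\left(\left(\left(6 + 4\right) - 2\right)^{4} + S{\left(N{\left(1,-1 \right)},37 \right)}\right)^{2} = \left(\left(\left(6 + 4\right) - 2\right)^{4} + 37\right)^{2} = \left(\left(10 - 2\right)^{4} + 37\right)^{2} = \left(8^{4} + 37\right)^{2} = \left(4096 + 37\right)^{2} = 4133^{2} = 17081689$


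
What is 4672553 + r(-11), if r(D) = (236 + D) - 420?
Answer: 4672358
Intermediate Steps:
r(D) = -184 + D
4672553 + r(-11) = 4672553 + (-184 - 11) = 4672553 - 195 = 4672358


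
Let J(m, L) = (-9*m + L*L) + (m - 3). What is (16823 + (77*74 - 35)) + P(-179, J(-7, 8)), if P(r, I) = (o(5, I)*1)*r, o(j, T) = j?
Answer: 21591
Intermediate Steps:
J(m, L) = -3 + L² - 8*m (J(m, L) = (-9*m + L²) + (-3 + m) = (L² - 9*m) + (-3 + m) = -3 + L² - 8*m)
P(r, I) = 5*r (P(r, I) = (5*1)*r = 5*r)
(16823 + (77*74 - 35)) + P(-179, J(-7, 8)) = (16823 + (77*74 - 35)) + 5*(-179) = (16823 + (5698 - 35)) - 895 = (16823 + 5663) - 895 = 22486 - 895 = 21591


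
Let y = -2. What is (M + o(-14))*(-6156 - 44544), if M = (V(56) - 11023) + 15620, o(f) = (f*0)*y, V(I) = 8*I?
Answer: -255781500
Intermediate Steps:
o(f) = 0 (o(f) = (f*0)*(-2) = 0*(-2) = 0)
M = 5045 (M = (8*56 - 11023) + 15620 = (448 - 11023) + 15620 = -10575 + 15620 = 5045)
(M + o(-14))*(-6156 - 44544) = (5045 + 0)*(-6156 - 44544) = 5045*(-50700) = -255781500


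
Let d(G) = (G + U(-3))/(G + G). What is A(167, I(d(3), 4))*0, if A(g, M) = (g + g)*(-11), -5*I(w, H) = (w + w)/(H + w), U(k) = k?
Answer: 0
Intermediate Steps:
d(G) = (-3 + G)/(2*G) (d(G) = (G - 3)/(G + G) = (-3 + G)/((2*G)) = (-3 + G)*(1/(2*G)) = (-3 + G)/(2*G))
I(w, H) = -2*w/(5*(H + w)) (I(w, H) = -(w + w)/(5*(H + w)) = -2*w/(5*(H + w)))
A(g, M) = -22*g (A(g, M) = (2*g)*(-11) = -22*g)
A(167, I(d(3), 4))*0 = -22*167*0 = -3674*0 = 0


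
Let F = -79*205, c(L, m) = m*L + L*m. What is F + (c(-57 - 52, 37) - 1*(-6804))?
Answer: -17457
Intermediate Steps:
c(L, m) = 2*L*m (c(L, m) = L*m + L*m = 2*L*m)
F = -16195
F + (c(-57 - 52, 37) - 1*(-6804)) = -16195 + (2*(-57 - 52)*37 - 1*(-6804)) = -16195 + (2*(-109)*37 + 6804) = -16195 + (-8066 + 6804) = -16195 - 1262 = -17457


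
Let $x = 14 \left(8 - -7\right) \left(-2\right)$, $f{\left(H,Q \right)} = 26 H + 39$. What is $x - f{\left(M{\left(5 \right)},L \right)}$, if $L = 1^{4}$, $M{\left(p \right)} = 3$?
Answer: $-537$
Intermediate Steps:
$L = 1$
$f{\left(H,Q \right)} = 39 + 26 H$
$x = -420$ ($x = 14 \left(8 + 7\right) \left(-2\right) = 14 \cdot 15 \left(-2\right) = 210 \left(-2\right) = -420$)
$x - f{\left(M{\left(5 \right)},L \right)} = -420 - \left(39 + 26 \cdot 3\right) = -420 - \left(39 + 78\right) = -420 - 117 = -537$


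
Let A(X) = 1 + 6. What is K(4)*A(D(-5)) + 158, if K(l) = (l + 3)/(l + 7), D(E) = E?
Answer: 1787/11 ≈ 162.45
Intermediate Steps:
K(l) = (3 + l)/(7 + l)
A(X) = 7
K(4)*A(D(-5)) + 158 = ((3 + 4)/(7 + 4))*7 + 158 = (7/11)*7 + 158 = 49/11 + 158 = 1787/11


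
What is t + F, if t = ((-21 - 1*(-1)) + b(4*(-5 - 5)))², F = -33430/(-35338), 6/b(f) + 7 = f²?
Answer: 1996750033271/4981968909 ≈ 400.80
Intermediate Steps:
b(f) = 6/(-7 + f²)
F = 16715/17669 (F = -33430*(-1/35338) = 16715/17669 ≈ 0.94601)
t = 112741924/281961 (t = ((-21 - 1*(-1)) + 6/(-7 + (4*(-5 - 5))²))² = ((-21 + 1) + 6/(-7 + (4*(-10))²))² = (-20 + 6/(-7 + (-40)²))² = (-20 + 6/(-7 + 1600))² = (-20 + 6/1593)² = (-20 + 6*(1/1593))² = (-20 + 2/531)² = (-10618/531)² = 112741924/281961 ≈ 399.85)
t + F = 112741924/281961 + 16715/17669 = 1996750033271/4981968909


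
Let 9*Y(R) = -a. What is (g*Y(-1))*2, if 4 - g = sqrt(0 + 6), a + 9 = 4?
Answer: 40/9 - 10*sqrt(6)/9 ≈ 1.7228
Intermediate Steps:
a = -5 (a = -9 + 4 = -5)
g = 4 - sqrt(6) (g = 4 - sqrt(0 + 6) = 4 - sqrt(6) ≈ 1.5505)
Y(R) = 5/9 (Y(R) = (-1*(-5))/9 = (1/9)*5 = 5/9)
(g*Y(-1))*2 = ((4 - sqrt(6))*(5/9))*2 = (20/9 - 5*sqrt(6)/9)*2 = 40/9 - 10*sqrt(6)/9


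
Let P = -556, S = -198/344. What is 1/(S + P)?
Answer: -172/95731 ≈ -0.0017967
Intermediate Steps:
S = -99/172 (S = -198*1/344 = -99/172 ≈ -0.57558)
1/(S + P) = 1/(-99/172 - 556) = 1/(-95731/172) = -172/95731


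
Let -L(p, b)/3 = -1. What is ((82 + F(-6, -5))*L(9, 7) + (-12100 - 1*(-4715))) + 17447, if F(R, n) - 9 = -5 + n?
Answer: 10305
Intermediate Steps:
L(p, b) = 3 (L(p, b) = -3*(-1) = 3)
F(R, n) = 4 + n (F(R, n) = 9 + (-5 + n) = 4 + n)
((82 + F(-6, -5))*L(9, 7) + (-12100 - 1*(-4715))) + 17447 = ((82 + (4 - 5))*3 + (-12100 - 1*(-4715))) + 17447 = ((82 - 1)*3 + (-12100 + 4715)) + 17447 = (81*3 - 7385) + 17447 = (243 - 7385) + 17447 = -7142 + 17447 = 10305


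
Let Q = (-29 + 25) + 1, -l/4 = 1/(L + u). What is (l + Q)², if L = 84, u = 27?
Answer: 113569/12321 ≈ 9.2175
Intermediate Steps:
l = -4/111 (l = -4/(84 + 27) = -4/111 ≈ -0.036036)
Q = -3 (Q = -4 + 1 = -3)
(l + Q)² = (-4/111 - 3)² = (-337/111)² = 113569/12321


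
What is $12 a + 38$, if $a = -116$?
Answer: $-1354$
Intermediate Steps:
$12 a + 38 = 12 \left(-116\right) + 38 = -1392 + 38 = -1354$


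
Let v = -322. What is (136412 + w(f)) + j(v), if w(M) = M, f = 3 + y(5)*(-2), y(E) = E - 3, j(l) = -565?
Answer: 135846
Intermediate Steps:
y(E) = -3 + E
f = -1 (f = 3 + (-3 + 5)*(-2) = 3 + 2*(-2) = 3 - 4 = -1)
(136412 + w(f)) + j(v) = (136412 - 1) - 565 = 136411 - 565 = 135846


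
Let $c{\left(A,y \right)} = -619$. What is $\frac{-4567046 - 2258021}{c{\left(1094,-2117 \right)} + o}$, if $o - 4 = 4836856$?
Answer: $- \frac{6825067}{4836241} \approx -1.4112$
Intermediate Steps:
$o = 4836860$ ($o = 4 + 4836856 = 4836860$)
$\frac{-4567046 - 2258021}{c{\left(1094,-2117 \right)} + o} = \frac{-4567046 - 2258021}{-619 + 4836860} = - \frac{6825067}{4836241}$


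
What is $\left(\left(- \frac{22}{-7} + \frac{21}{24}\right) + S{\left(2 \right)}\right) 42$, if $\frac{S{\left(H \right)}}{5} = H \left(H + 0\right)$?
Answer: $\frac{4035}{4} \approx 1008.8$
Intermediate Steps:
$S{\left(H \right)} = 5 H^{2}$ ($S{\left(H \right)} = 5 H \left(H + 0\right) = 5 H H = 5 H^{2}$)
$\left(\left(- \frac{22}{-7} + \frac{21}{24}\right) + S{\left(2 \right)}\right) 42 = \left(\left(- \frac{22}{-7} + \frac{21}{24}\right) + 5 \cdot 2^{2}\right) 42 = \left(\left(\left(-22\right) \left(- \frac{1}{7}\right) + 21 \cdot \frac{1}{24}\right) + 5 \cdot 4\right) 42 = \left(\left(\frac{22}{7} + \frac{7}{8}\right) + 20\right) 42 = \left(\frac{225}{56} + 20\right) 42 = \frac{1345}{56} \cdot 42 = \frac{4035}{4}$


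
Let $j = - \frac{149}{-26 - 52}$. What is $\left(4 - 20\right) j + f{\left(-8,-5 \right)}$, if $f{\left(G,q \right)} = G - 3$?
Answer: $- \frac{1621}{39} \approx -41.564$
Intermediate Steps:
$f{\left(G,q \right)} = -3 + G$ ($f{\left(G,q \right)} = G - 3 = -3 + G$)
$j = \frac{149}{78}$ ($j = - \frac{149}{-26 - 52} = - \frac{149}{-78} = \left(-149\right) \left(- \frac{1}{78}\right) = \frac{149}{78} \approx 1.9103$)
$\left(4 - 20\right) j + f{\left(-8,-5 \right)} = \left(4 - 20\right) \frac{149}{78} - 11 = \left(-16\right) \frac{149}{78} - 11 = - \frac{1192}{39} - 11 = - \frac{1621}{39}$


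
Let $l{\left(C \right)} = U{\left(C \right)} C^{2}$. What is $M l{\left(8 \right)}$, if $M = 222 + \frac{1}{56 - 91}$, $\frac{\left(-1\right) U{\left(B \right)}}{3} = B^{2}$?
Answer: $- \frac{95465472}{35} \approx -2.7276 \cdot 10^{6}$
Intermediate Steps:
$U{\left(B \right)} = - 3 B^{2}$
$l{\left(C \right)} = - 3 C^{4}$ ($l{\left(C \right)} = - 3 C^{2} C^{2} = - 3 C^{4}$)
$M = \frac{7769}{35}$ ($M = 222 + \frac{1}{-35} = 222 - \frac{1}{35} = \frac{7769}{35} \approx 221.97$)
$M l{\left(8 \right)} = \frac{7769 \left(- 3 \cdot 8^{4}\right)}{35} = \frac{7769 \left(\left(-3\right) 4096\right)}{35} = \frac{7769}{35} \left(-12288\right) = - \frac{95465472}{35}$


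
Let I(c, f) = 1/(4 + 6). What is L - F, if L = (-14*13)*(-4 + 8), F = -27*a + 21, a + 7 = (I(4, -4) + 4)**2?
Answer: -48413/100 ≈ -484.13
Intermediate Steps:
I(c, f) = 1/10
a = 981/100 (a = -7 + (1/10 + 4)**2 = -7 + (41/10)**2 = -7 + 1681/100 = 981/100 ≈ 9.8100)
F = -24387/100 (F = -27*981/100 + 21 = -26487/100 + 21 = -24387/100 ≈ -243.87)
L = -728 (L = -182*4 = -728)
L - F = -728 - 1*(-24387/100) = -728 + 24387/100 = -48413/100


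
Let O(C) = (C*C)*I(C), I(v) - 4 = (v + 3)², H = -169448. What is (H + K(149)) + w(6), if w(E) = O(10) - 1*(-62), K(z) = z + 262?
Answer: -151675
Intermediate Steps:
K(z) = 262 + z
I(v) = 4 + (3 + v)² (I(v) = 4 + (v + 3)² = 4 + (3 + v)²)
O(C) = C²*(4 + (3 + C)²) (O(C) = (C*C)*(4 + (3 + C)²) = C²*(4 + (3 + C)²))
w(E) = 17362 (w(E) = 10²*(4 + (3 + 10)²) - 1*(-62) = 100*(4 + 13²) + 62 = 100*(4 + 169) + 62 = 100*173 + 62 = 17300 + 62 = 17362)
(H + K(149)) + w(6) = (-169448 + (262 + 149)) + 17362 = (-169448 + 411) + 17362 = -169037 + 17362 = -151675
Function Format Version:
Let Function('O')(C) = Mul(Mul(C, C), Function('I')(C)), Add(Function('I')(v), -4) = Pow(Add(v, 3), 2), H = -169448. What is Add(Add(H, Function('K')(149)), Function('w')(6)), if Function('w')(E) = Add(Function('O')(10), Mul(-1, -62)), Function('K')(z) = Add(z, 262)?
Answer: -151675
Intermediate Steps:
Function('K')(z) = Add(262, z)
Function('I')(v) = Add(4, Pow(Add(3, v), 2)) (Function('I')(v) = Add(4, Pow(Add(v, 3), 2)) = Add(4, Pow(Add(3, v), 2)))
Function('O')(C) = Mul(Pow(C, 2), Add(4, Pow(Add(3, C), 2))) (Function('O')(C) = Mul(Mul(C, C), Add(4, Pow(Add(3, C), 2))) = Mul(Pow(C, 2), Add(4, Pow(Add(3, C), 2))))
Function('w')(E) = 17362 (Function('w')(E) = Add(Mul(Pow(10, 2), Add(4, Pow(Add(3, 10), 2))), Mul(-1, -62)) = Add(Mul(100, Add(4, Pow(13, 2))), 62) = Add(Mul(100, Add(4, 169)), 62) = Add(Mul(100, 173), 62) = Add(17300, 62) = 17362)
Add(Add(H, Function('K')(149)), Function('w')(6)) = Add(Add(-169448, Add(262, 149)), 17362) = Add(Add(-169448, 411), 17362) = Add(-169037, 17362) = -151675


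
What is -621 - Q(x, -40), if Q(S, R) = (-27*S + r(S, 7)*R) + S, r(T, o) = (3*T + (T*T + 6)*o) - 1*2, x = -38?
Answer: 399751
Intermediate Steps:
r(T, o) = -2 + 3*T + o*(6 + T**2) (r(T, o) = (3*T + (T**2 + 6)*o) - 2 = (3*T + (6 + T**2)*o) - 2 = (3*T + o*(6 + T**2)) - 2 = -2 + 3*T + o*(6 + T**2))
Q(S, R) = -26*S + R*(40 + 3*S + 7*S**2) (Q(S, R) = (-27*S + (-2 + 3*S + 6*7 + 7*S**2)*R) + S = (-27*S + (-2 + 3*S + 42 + 7*S**2)*R) + S = (-27*S + (40 + 3*S + 7*S**2)*R) + S = (-27*S + R*(40 + 3*S + 7*S**2)) + S = -26*S + R*(40 + 3*S + 7*S**2))
-621 - Q(x, -40) = -621 - (-26*(-38) - 40*(40 + 3*(-38) + 7*(-38)**2)) = -621 - (988 - 40*(40 - 114 + 7*1444)) = -621 - (988 - 40*(40 - 114 + 10108)) = -621 - (988 - 40*10034) = -621 - (988 - 401360) = -621 - 1*(-400372) = -621 + 400372 = 399751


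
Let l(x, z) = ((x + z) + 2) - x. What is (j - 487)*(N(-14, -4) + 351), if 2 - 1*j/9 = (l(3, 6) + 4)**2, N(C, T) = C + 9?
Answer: -610690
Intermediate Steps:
N(C, T) = 9 + C
l(x, z) = 2 + z (l(x, z) = (2 + x + z) - x = 2 + z)
j = -1278 (j = 18 - 9*((2 + 6) + 4)**2 = 18 - 9*(8 + 4)**2 = 18 - 9*12**2 = 18 - 9*144 = 18 - 1296 = -1278)
(j - 487)*(N(-14, -4) + 351) = (-1278 - 487)*((9 - 14) + 351) = -1765*(-5 + 351) = -1765*346 = -610690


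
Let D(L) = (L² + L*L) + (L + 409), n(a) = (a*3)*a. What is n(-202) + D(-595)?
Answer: 830276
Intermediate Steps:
n(a) = 3*a² (n(a) = (3*a)*a = 3*a²)
D(L) = 409 + L + 2*L² (D(L) = (L² + L²) + (409 + L) = 2*L² + (409 + L) = 409 + L + 2*L²)
n(-202) + D(-595) = 3*(-202)² + (409 - 595 + 2*(-595)²) = 3*40804 + (409 - 595 + 2*354025) = 122412 + (409 - 595 + 708050) = 122412 + 707864 = 830276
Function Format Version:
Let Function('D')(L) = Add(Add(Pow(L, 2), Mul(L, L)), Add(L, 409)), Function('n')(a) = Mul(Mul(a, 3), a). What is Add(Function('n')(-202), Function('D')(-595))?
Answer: 830276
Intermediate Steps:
Function('n')(a) = Mul(3, Pow(a, 2)) (Function('n')(a) = Mul(Mul(3, a), a) = Mul(3, Pow(a, 2)))
Function('D')(L) = Add(409, L, Mul(2, Pow(L, 2))) (Function('D')(L) = Add(Add(Pow(L, 2), Pow(L, 2)), Add(409, L)) = Add(Mul(2, Pow(L, 2)), Add(409, L)) = Add(409, L, Mul(2, Pow(L, 2))))
Add(Function('n')(-202), Function('D')(-595)) = Add(Mul(3, Pow(-202, 2)), Add(409, -595, Mul(2, Pow(-595, 2)))) = Add(Mul(3, 40804), Add(409, -595, Mul(2, 354025))) = Add(122412, Add(409, -595, 708050)) = Add(122412, 707864) = 830276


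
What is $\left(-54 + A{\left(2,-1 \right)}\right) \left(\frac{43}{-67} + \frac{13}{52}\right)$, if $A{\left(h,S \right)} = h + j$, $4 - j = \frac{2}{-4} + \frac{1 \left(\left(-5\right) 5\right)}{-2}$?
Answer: $\frac{1575}{67} \approx 23.507$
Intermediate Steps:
$j = -8$ ($j = 4 - \left(\frac{2}{-4} + \frac{1 \left(\left(-5\right) 5\right)}{-2}\right) = 4 - \left(2 \left(- \frac{1}{4}\right) + 1 \left(-25\right) \left(- \frac{1}{2}\right)\right) = 4 - \left(- \frac{1}{2} - - \frac{25}{2}\right) = 4 - \left(- \frac{1}{2} + \frac{25}{2}\right) = 4 - 12 = -8$)
$A{\left(h,S \right)} = -8 + h$ ($A{\left(h,S \right)} = h - 8 = -8 + h$)
$\left(-54 + A{\left(2,-1 \right)}\right) \left(\frac{43}{-67} + \frac{13}{52}\right) = \left(-54 + \left(-8 + 2\right)\right) \left(\frac{43}{-67} + \frac{13}{52}\right) = \left(-54 - 6\right) \left(43 \left(- \frac{1}{67}\right) + 13 \cdot \frac{1}{52}\right) = - 60 \left(- \frac{43}{67} + \frac{1}{4}\right) = \left(-60\right) \left(- \frac{105}{268}\right) = \frac{1575}{67}$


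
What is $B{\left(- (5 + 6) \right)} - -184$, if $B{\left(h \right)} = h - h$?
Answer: $184$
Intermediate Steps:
$B{\left(h \right)} = 0$
$B{\left(- (5 + 6) \right)} - -184 = 0 - -184 = 0 + 184 = 184$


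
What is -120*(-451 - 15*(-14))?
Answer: 28920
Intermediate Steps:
-120*(-451 - 15*(-14)) = -120*(-451 + 210) = -120*(-241) = 28920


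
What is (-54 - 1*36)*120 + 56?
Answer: -10744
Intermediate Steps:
(-54 - 1*36)*120 + 56 = (-54 - 36)*120 + 56 = -90*120 + 56 = -10800 + 56 = -10744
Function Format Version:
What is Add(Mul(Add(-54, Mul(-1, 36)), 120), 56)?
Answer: -10744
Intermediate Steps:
Add(Mul(Add(-54, Mul(-1, 36)), 120), 56) = Add(Mul(Add(-54, -36), 120), 56) = Add(Mul(-90, 120), 56) = Add(-10800, 56) = -10744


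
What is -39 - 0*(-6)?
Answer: -39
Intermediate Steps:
-39 - 0*(-6) = -39 - 46*0 = -39 + 0 = -39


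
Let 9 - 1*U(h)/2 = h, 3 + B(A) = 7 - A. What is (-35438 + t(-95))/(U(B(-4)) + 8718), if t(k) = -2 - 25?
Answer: -7093/1744 ≈ -4.0671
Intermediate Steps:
B(A) = 4 - A (B(A) = -3 + (7 - A) = 4 - A)
U(h) = 18 - 2*h
t(k) = -27
(-35438 + t(-95))/(U(B(-4)) + 8718) = (-35438 - 27)/((18 - 2*(4 - 1*(-4))) + 8718) = -35465/((18 - 2*(4 + 4)) + 8718) = -35465/((18 - 2*8) + 8718) = -35465/((18 - 16) + 8718) = -35465/(2 + 8718) = -35465/8720 = -35465*1/8720 = -7093/1744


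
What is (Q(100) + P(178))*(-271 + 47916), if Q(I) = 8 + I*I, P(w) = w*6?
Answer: 527716020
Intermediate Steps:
P(w) = 6*w
Q(I) = 8 + I**2
(Q(100) + P(178))*(-271 + 47916) = ((8 + 100**2) + 6*178)*(-271 + 47916) = ((8 + 10000) + 1068)*47645 = (10008 + 1068)*47645 = 11076*47645 = 527716020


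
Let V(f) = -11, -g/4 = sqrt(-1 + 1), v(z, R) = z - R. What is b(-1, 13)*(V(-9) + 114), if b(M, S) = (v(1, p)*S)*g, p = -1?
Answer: 0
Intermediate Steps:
g = 0 (g = -4*sqrt(-1 + 1) = -4*sqrt(0) = -4*0 = 0)
b(M, S) = 0 (b(M, S) = ((1 - 1*(-1))*S)*0 = ((1 + 1)*S)*0 = (2*S)*0 = 0)
b(-1, 13)*(V(-9) + 114) = 0*(-11 + 114) = 0*103 = 0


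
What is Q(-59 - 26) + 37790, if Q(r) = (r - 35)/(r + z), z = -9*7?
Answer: 1398260/37 ≈ 37791.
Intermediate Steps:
z = -63
Q(r) = (-35 + r)/(-63 + r) (Q(r) = (r - 35)/(r - 63) = (-35 + r)/(-63 + r))
Q(-59 - 26) + 37790 = (-35 + (-59 - 26))/(-63 + (-59 - 26)) + 37790 = (-35 - 85)/(-63 - 85) + 37790 = -120/(-148) + 37790 = -1/148*(-120) + 37790 = 30/37 + 37790 = 1398260/37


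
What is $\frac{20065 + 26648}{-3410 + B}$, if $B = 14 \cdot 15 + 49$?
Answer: $- \frac{2031}{137} \approx -14.825$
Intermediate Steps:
$B = 259$ ($B = 210 + 49 = 259$)
$\frac{20065 + 26648}{-3410 + B} = \frac{20065 + 26648}{-3410 + 259} = \frac{46713}{-3151} = 46713 \left(- \frac{1}{3151}\right) = - \frac{2031}{137}$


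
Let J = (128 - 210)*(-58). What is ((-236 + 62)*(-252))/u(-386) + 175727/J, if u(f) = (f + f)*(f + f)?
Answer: 6558688841/177156244 ≈ 37.022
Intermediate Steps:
u(f) = 4*f**2 (u(f) = (2*f)*(2*f) = 4*f**2)
J = 4756 (J = -82*(-58) = 4756)
((-236 + 62)*(-252))/u(-386) + 175727/J = ((-236 + 62)*(-252))/((4*(-386)**2)) + 175727/4756 = (-174*(-252))/((4*148996)) + 175727*(1/4756) = 43848/595984 + 175727/4756 = 43848*(1/595984) + 175727/4756 = 5481/74498 + 175727/4756 = 6558688841/177156244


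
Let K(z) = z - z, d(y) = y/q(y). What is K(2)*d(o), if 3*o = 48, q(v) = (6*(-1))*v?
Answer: 0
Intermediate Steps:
q(v) = -6*v
o = 16 (o = (⅓)*48 = 16)
d(y) = -⅙ (d(y) = y/((-6*y)) = y*(-1/(6*y)) = -⅙)
K(z) = 0
K(2)*d(o) = 0*(-⅙) = 0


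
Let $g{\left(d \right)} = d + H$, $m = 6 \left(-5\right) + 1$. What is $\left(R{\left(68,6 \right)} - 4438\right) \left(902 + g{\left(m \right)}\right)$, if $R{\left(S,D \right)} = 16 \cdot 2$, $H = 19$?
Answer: $-3930152$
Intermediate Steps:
$m = -29$ ($m = -30 + 1 = -29$)
$g{\left(d \right)} = 19 + d$ ($g{\left(d \right)} = d + 19 = 19 + d$)
$R{\left(S,D \right)} = 32$
$\left(R{\left(68,6 \right)} - 4438\right) \left(902 + g{\left(m \right)}\right) = \left(32 - 4438\right) \left(902 + \left(19 - 29\right)\right) = - 4406 \left(902 - 10\right) = \left(-4406\right) 892 = -3930152$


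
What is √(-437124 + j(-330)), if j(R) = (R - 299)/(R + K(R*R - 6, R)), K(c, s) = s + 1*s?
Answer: I*√47602734410/330 ≈ 661.15*I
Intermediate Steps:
K(c, s) = 2*s (K(c, s) = s + s = 2*s)
j(R) = (-299 + R)/(3*R) (j(R) = (R - 299)/(R + 2*R) = (-299 + R)/((3*R)) = (-299 + R)*(1/(3*R)) = (-299 + R)/(3*R))
√(-437124 + j(-330)) = √(-437124 + (⅓)*(-299 - 330)/(-330)) = √(-437124 + (⅓)*(-1/330)*(-629)) = √(-437124 + 629/990) = √(-432752131/990) = I*√47602734410/330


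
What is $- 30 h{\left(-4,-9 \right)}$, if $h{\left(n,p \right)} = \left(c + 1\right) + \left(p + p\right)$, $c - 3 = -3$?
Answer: $510$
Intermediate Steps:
$c = 0$ ($c = 3 - 3 = 0$)
$h{\left(n,p \right)} = 1 + 2 p$ ($h{\left(n,p \right)} = \left(0 + 1\right) + \left(p + p\right) = 1 + 2 p$)
$- 30 h{\left(-4,-9 \right)} = - 30 \left(1 + 2 \left(-9\right)\right) = - 30 \left(1 - 18\right) = \left(-30\right) \left(-17\right) = 510$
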